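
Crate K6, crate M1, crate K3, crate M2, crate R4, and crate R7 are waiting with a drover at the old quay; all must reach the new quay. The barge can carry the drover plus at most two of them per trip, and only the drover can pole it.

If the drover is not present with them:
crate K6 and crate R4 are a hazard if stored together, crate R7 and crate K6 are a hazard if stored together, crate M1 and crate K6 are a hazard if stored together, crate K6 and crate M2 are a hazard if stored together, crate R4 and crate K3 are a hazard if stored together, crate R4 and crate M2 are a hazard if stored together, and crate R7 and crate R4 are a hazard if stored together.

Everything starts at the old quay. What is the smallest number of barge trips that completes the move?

9

Counting alone: the drover can take at most 2 across per trip to the new quay, so moving all 6 needs at least 3 loaded trips out, with a return between consecutive ones — at least 5 crossings.
The safety rule pushes this higher. Following every safe sequence of crossings, the most of the 6 that can be at the new quay as the barge arrives there on crossings 5, 7 is 4, 5 respectively — never all 6.
So no plan with fewer than 9 crossings exists, and this one achieves 9:
1. Drover goes to the new quay with crate K6 and crate R4.  [the old quay: crate K3, crate M1, crate M2, crate R7 | the new quay: crate K6, crate R4]
2. Drover goes back to the old quay with crate K6.  [the old quay: crate K3, crate K6, crate M1, crate M2, crate R7 | the new quay: crate R4]
3. Drover goes to the new quay with crate K6 and crate M1.  [the old quay: crate K3, crate M2, crate R7 | the new quay: crate K6, crate M1, crate R4]
4. Drover goes back to the old quay with crate K6.  [the old quay: crate K3, crate K6, crate M2, crate R7 | the new quay: crate M1, crate R4]
5. Drover goes to the new quay with crate M2 and crate R7.  [the old quay: crate K3, crate K6 | the new quay: crate M1, crate M2, crate R4, crate R7]
6. Drover goes back to the old quay with crate R4.  [the old quay: crate K3, crate K6, crate R4 | the new quay: crate M1, crate M2, crate R7]
7. Drover goes to the new quay with crate K3 and crate K6.  [the old quay: crate R4 | the new quay: crate K3, crate K6, crate M1, crate M2, crate R7]
8. Drover goes back to the old quay with crate K6.  [the old quay: crate K6, crate R4 | the new quay: crate K3, crate M1, crate M2, crate R7]
9. Drover goes to the new quay with crate K6 and crate R4.  [the old quay: — | the new quay: crate K3, crate K6, crate M1, crate M2, crate R4, crate R7]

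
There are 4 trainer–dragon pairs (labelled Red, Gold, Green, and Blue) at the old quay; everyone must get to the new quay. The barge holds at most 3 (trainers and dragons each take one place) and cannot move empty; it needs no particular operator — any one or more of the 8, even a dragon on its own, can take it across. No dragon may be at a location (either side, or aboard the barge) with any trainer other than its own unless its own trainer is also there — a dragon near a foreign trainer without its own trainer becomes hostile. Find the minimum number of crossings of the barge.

9

Counting alone: each trip to the new quay takes at most 3 across and each return brings at least 1 back, so after t trips out (and t−1 returns) at most 3t − (t−1) of the 8 are across; that first reaches 8 at t = 4, so at least 7 crossings are needed.
The safety rule pushes this higher. Following every safe sequence of crossings, the most of the 8 that can be at the new quay as the barge arrives there on crossing 7 is 7 — never all 8.
So no plan with fewer than 9 crossings exists, and this one achieves 9:
1. dragon Red and trainer Red cross → the new quay.
2. trainer Red crosses ← the old quay.
3. dragon Gold, trainer Gold, and trainer Red cross → the new quay.
4. dragon Red and trainer Red cross ← the old quay.
5. trainer Blue, trainer Green, and trainer Red cross → the new quay.
6. dragon Gold crosses ← the old quay.
7. dragon Gold and dragon Red cross → the new quay.
8. dragon Red crosses ← the old quay.
9. dragon Blue, dragon Green, and dragon Red cross → the new quay.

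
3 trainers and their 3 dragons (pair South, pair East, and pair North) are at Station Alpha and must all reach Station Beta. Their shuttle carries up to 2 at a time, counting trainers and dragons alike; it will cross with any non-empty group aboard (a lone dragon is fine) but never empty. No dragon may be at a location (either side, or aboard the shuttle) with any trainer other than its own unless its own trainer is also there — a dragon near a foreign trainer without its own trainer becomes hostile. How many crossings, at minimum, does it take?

Counting alone: each trip to Station Beta takes at most 2 across and each return brings at least 1 back, so after t trips out (and t−1 returns) at most 2t − (t−1) of the 6 are across; that first reaches 6 at t = 5, so at least 9 crossings are needed.
The safety rule pushes this higher. Following every safe sequence of crossings, the most of the 6 that can be at Station Beta as the shuttle arrives there on crossing 9 is 5 — never all 6.
So no plan with fewer than 11 crossings exists, and this one achieves 11:
1. dragon South and trainer South cross → Station Beta.
2. trainer South crosses ← Station Alpha.
3. dragon East and dragon North cross → Station Beta.
4. dragon South crosses ← Station Alpha.
5. trainer East and trainer North cross → Station Beta.
6. dragon East and trainer East cross ← Station Alpha.
7. trainer East and trainer South cross → Station Beta.
8. dragon North crosses ← Station Alpha.
9. dragon East and dragon South cross → Station Beta.
10. trainer North crosses ← Station Alpha.
11. dragon North and trainer North cross → Station Beta.

11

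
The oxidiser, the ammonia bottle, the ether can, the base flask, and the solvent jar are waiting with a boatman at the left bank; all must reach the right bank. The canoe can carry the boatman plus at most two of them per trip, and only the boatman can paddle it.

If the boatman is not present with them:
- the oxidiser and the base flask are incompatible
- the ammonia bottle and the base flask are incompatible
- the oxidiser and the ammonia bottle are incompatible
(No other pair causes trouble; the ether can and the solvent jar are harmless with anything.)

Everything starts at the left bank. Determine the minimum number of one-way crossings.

7

Counting alone: the boatman can take at most 2 across per trip to the right bank, so moving all 5 needs at least 3 loaded trips out, with a return between consecutive ones — at least 5 crossings.
The safety rule pushes this higher. Following every safe sequence of crossings, the most of the 5 that can be at the right bank as the canoe arrives there on crossing 5 is 4 — never all 5.
So no plan with fewer than 7 crossings exists, and this one achieves 7:
1. Boatman goes to the right bank with the ammonia bottle and the oxidiser.
2. Boatman goes back to the left bank with the oxidiser.
3. Boatman goes to the right bank with the ether can and the oxidiser.
4. Boatman goes back to the left bank with the oxidiser.
5. Boatman goes to the right bank with the oxidiser and the solvent jar.
6. Boatman goes back to the left bank with the oxidiser.
7. Boatman goes to the right bank with the base flask and the oxidiser.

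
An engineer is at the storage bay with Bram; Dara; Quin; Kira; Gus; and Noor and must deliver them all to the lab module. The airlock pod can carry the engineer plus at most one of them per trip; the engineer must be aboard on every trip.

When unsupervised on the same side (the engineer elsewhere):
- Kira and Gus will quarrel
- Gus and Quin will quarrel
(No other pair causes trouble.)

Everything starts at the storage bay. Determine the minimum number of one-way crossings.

13

Counting alone: the engineer can take at most 1 across per trip to the lab module, so moving all 6 needs at least 6 loaded trips out, with a return between consecutive ones — at least 11 crossings.
The safety rule pushes this higher. Following every safe sequence of crossings, the most of the 6 that can be at the lab module as the airlock pod arrives there on crossing 11 is 5 — never all 6.
So no plan with fewer than 13 crossings exists, and this one achieves 13:
1. Engineer goes to the lab module with Gus.  [the storage bay: Bram, Dara, Kira, Noor, Quin | the lab module: Gus]
2. Engineer goes back to the storage bay alone.  [the storage bay: Bram, Dara, Kira, Noor, Quin | the lab module: Gus]
3. Engineer goes to the lab module with Bram.  [the storage bay: Dara, Kira, Noor, Quin | the lab module: Bram, Gus]
4. Engineer goes back to the storage bay alone.  [the storage bay: Dara, Kira, Noor, Quin | the lab module: Bram, Gus]
5. Engineer goes to the lab module with Dara.  [the storage bay: Kira, Noor, Quin | the lab module: Bram, Dara, Gus]
6. Engineer goes back to the storage bay alone.  [the storage bay: Kira, Noor, Quin | the lab module: Bram, Dara, Gus]
7. Engineer goes to the lab module with Quin.  [the storage bay: Kira, Noor | the lab module: Bram, Dara, Gus, Quin]
8. Engineer goes back to the storage bay with Gus.  [the storage bay: Gus, Kira, Noor | the lab module: Bram, Dara, Quin]
9. Engineer goes to the lab module with Kira.  [the storage bay: Gus, Noor | the lab module: Bram, Dara, Kira, Quin]
10. Engineer goes back to the storage bay alone.  [the storage bay: Gus, Noor | the lab module: Bram, Dara, Kira, Quin]
11. Engineer goes to the lab module with Noor.  [the storage bay: Gus | the lab module: Bram, Dara, Kira, Noor, Quin]
12. Engineer goes back to the storage bay alone.  [the storage bay: Gus | the lab module: Bram, Dara, Kira, Noor, Quin]
13. Engineer goes to the lab module with Gus.  [the storage bay: — | the lab module: Bram, Dara, Gus, Kira, Noor, Quin]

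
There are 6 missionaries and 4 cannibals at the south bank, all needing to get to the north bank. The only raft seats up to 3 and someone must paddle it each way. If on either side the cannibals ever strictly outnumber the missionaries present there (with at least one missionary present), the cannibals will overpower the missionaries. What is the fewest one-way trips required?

Counting alone: each trip to the north bank takes at most 3 across and each return brings at least 1 back, so after t trips out (and t−1 returns) at most 3t − (t−1) of the 10 are across; that first reaches 10 at t = 5, so at least 9 crossings are needed.
The plan below uses exactly 9 crossings, so it is optimal:
1. 2 cannibals → the north bank.  (the south bank: 6M 2C; the north bank: 0M 2C)
2. 1 cannibal ← the south bank.  (the south bank: 6M 3C; the north bank: 0M 1C)
3. 3 cannibals → the north bank.  (the south bank: 6M 0C; the north bank: 0M 4C)
4. 1 cannibal ← the south bank.  (the south bank: 6M 1C; the north bank: 0M 3C)
5. 3 missionaries → the north bank.  (the south bank: 3M 1C; the north bank: 3M 3C)
6. 1 cannibal ← the south bank.  (the south bank: 3M 2C; the north bank: 3M 2C)
7. 1 missionary and 2 cannibals → the north bank.  (the south bank: 2M 0C; the north bank: 4M 4C)
8. 1 cannibal ← the south bank.  (the south bank: 2M 1C; the north bank: 4M 3C)
9. 2 missionaries and 1 cannibal → the north bank.  (the south bank: 0M 0C; the north bank: 6M 4C)

9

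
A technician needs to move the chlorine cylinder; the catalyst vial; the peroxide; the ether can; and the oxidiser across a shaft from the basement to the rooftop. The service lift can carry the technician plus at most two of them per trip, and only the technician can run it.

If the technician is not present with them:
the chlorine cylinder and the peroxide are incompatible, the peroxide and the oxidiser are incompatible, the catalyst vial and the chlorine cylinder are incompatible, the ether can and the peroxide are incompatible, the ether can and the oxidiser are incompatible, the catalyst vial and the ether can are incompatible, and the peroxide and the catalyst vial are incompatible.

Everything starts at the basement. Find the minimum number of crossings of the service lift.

Whatever the first load, the items left behind include a forbidden pair without the technician. No opening move is safe, so no plan exists.

impossible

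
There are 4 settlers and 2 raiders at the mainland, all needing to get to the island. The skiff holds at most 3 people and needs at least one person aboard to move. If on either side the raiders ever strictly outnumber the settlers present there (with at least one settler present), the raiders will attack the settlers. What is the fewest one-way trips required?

Counting alone: each trip to the island takes at most 3 across and each return brings at least 1 back, so after t trips out (and t−1 returns) at most 3t − (t−1) of the 6 are across; that first reaches 6 at t = 3, so at least 5 crossings are needed.
The plan below uses exactly 5 crossings, so it is optimal:
1. 2 raiders → the island.  (the mainland: 4S 0R; the island: 0S 2R)
2. 1 raider ← the mainland.  (the mainland: 4S 1R; the island: 0S 1R)
3. 2 settlers and 1 raider → the island.  (the mainland: 2S 0R; the island: 2S 2R)
4. 1 raider ← the mainland.  (the mainland: 2S 1R; the island: 2S 1R)
5. 2 settlers and 1 raider → the island.  (the mainland: 0S 0R; the island: 4S 2R)

5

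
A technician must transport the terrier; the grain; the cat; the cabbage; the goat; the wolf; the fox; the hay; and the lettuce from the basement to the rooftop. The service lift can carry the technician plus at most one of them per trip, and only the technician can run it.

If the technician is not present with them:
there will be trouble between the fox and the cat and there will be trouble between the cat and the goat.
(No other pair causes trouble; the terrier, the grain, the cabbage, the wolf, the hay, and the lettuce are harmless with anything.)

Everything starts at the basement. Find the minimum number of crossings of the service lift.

19

Counting alone: the technician can take at most 1 across per trip to the rooftop, so moving all 9 needs at least 9 loaded trips out, with a return between consecutive ones — at least 17 crossings.
The safety rule pushes this higher. Following every safe sequence of crossings, the most of the 9 that can be at the rooftop as the service lift arrives there on crossing 17 is 8 — never all 9.
So no plan with fewer than 19 crossings exists, and this one achieves 19:
1. Technician goes to the rooftop with the cat.
2. Technician goes back to the basement alone.
3. Technician goes to the rooftop with the terrier.
4. Technician goes back to the basement alone.
5. Technician goes to the rooftop with the grain.
6. Technician goes back to the basement alone.
7. Technician goes to the rooftop with the cabbage.
8. Technician goes back to the basement alone.
9. Technician goes to the rooftop with the goat.
10. Technician goes back to the basement with the cat.
11. Technician goes to the rooftop with the fox.
12. Technician goes back to the basement alone.
13. Technician goes to the rooftop with the wolf.
14. Technician goes back to the basement alone.
15. Technician goes to the rooftop with the hay.
16. Technician goes back to the basement alone.
17. Technician goes to the rooftop with the lettuce.
18. Technician goes back to the basement alone.
19. Technician goes to the rooftop with the cat.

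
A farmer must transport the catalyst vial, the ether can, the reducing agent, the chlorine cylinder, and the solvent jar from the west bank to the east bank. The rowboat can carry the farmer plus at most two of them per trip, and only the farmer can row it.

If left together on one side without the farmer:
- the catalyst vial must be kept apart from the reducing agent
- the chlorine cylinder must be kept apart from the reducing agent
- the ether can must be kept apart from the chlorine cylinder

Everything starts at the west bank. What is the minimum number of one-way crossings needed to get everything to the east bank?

Counting alone: the farmer can take at most 2 across per trip to the east bank, so moving all 5 needs at least 3 loaded trips out, with a return between consecutive ones — at least 5 crossings.
The plan below uses exactly 5 crossings, so it is optimal:
1. Farmer goes to the east bank with the catalyst vial and the chlorine cylinder.  [the west bank: the ether can, the reducing agent, the solvent jar | the east bank: the catalyst vial, the chlorine cylinder]
2. Farmer goes back to the west bank alone.  [the west bank: the ether can, the reducing agent, the solvent jar | the east bank: the catalyst vial, the chlorine cylinder]
3. Farmer goes to the east bank with the solvent jar.  [the west bank: the ether can, the reducing agent | the east bank: the catalyst vial, the chlorine cylinder, the solvent jar]
4. Farmer goes back to the west bank alone.  [the west bank: the ether can, the reducing agent | the east bank: the catalyst vial, the chlorine cylinder, the solvent jar]
5. Farmer goes to the east bank with the ether can and the reducing agent.  [the west bank: — | the east bank: the catalyst vial, the chlorine cylinder, the ether can, the reducing agent, the solvent jar]

5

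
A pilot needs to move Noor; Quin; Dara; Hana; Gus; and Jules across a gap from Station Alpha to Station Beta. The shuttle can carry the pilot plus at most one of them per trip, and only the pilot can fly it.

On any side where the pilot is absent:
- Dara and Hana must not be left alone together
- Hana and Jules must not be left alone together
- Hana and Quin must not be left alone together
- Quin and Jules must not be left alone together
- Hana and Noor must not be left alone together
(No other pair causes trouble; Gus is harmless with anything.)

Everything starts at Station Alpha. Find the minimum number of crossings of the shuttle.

impossible

Whatever the first load, the items left behind include a forbidden pair without the pilot. No opening move is safe, so no plan exists.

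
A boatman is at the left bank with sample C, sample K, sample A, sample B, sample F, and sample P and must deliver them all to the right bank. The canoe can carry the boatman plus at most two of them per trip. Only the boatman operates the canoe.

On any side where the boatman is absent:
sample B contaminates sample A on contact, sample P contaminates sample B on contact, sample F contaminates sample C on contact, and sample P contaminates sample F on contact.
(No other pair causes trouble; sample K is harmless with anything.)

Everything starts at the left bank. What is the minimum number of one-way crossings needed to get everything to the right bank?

7

Counting alone: the boatman can take at most 2 across per trip to the right bank, so moving all 6 needs at least 3 loaded trips out, with a return between consecutive ones — at least 5 crossings.
The safety rule pushes this higher. Following every safe sequence of crossings, the most of the 6 that can be at the right bank as the canoe arrives there on crossing 5 is 5 — never all 6.
So no plan with fewer than 7 crossings exists, and this one achieves 7:
1. Boatman goes to the right bank with sample B and sample F.
2. Boatman goes back to the left bank alone.
3. Boatman goes to the right bank with sample C and sample K.
4. Boatman goes back to the left bank with sample F.
5. Boatman goes to the right bank with sample A and sample P.
6. Boatman goes back to the left bank with sample B.
7. Boatman goes to the right bank with sample B and sample F.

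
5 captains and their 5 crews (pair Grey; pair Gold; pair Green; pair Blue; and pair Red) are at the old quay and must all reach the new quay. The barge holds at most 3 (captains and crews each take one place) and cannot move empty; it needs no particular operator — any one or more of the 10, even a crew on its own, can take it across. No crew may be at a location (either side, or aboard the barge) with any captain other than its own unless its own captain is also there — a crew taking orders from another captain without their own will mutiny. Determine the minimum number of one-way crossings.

11

Counting alone: each trip to the new quay takes at most 3 across and each return brings at least 1 back, so after t trips out (and t−1 returns) at most 3t − (t−1) of the 10 are across; that first reaches 10 at t = 5, so at least 9 crossings are needed.
The safety rule pushes this higher. Following every safe sequence of crossings, the most of the 10 that can be at the new quay as the barge arrives there on crossing 9 is 9 — never all 10.
So no plan with fewer than 11 crossings exists, and this one achieves 11:
1. captain Grey and crew Grey cross → the new quay.
2. captain Grey crosses ← the old quay.
3. crew Blue, crew Gold, and crew Green cross → the new quay.
4. crew Grey crosses ← the old quay.
5. captain Blue, captain Gold, and captain Green cross → the new quay.
6. captain Gold and crew Gold cross ← the old quay.
7. captain Gold, captain Grey, and captain Red cross → the new quay.
8. crew Green crosses ← the old quay.
9. crew Gold and crew Grey cross → the new quay.
10. crew Grey crosses ← the old quay.
11. crew Green, crew Grey, and crew Red cross → the new quay.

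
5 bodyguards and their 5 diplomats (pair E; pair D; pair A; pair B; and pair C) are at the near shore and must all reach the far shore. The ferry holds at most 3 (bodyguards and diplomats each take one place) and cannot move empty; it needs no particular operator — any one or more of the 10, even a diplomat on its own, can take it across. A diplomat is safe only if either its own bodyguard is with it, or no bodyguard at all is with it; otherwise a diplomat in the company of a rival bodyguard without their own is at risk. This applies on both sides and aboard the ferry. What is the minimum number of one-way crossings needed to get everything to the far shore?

11

Counting alone: each trip to the far shore takes at most 3 across and each return brings at least 1 back, so after t trips out (and t−1 returns) at most 3t − (t−1) of the 10 are across; that first reaches 10 at t = 5, so at least 9 crossings are needed.
The safety rule pushes this higher. Following every safe sequence of crossings, the most of the 10 that can be at the far shore as the ferry arrives there on crossing 9 is 9 — never all 10.
So no plan with fewer than 11 crossings exists, and this one achieves 11:
1. bodyguard E and diplomat E cross → the far shore.
2. bodyguard E crosses ← the near shore.
3. diplomat A, diplomat B, and diplomat D cross → the far shore.
4. diplomat E crosses ← the near shore.
5. bodyguard A, bodyguard B, and bodyguard D cross → the far shore.
6. bodyguard D and diplomat D cross ← the near shore.
7. bodyguard C, bodyguard D, and bodyguard E cross → the far shore.
8. diplomat A crosses ← the near shore.
9. diplomat D and diplomat E cross → the far shore.
10. diplomat E crosses ← the near shore.
11. diplomat A, diplomat C, and diplomat E cross → the far shore.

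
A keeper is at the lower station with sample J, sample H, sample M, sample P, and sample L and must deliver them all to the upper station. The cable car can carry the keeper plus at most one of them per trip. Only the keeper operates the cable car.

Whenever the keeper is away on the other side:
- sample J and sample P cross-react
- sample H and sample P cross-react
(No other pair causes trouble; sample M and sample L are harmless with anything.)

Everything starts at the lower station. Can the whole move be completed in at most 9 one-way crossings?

Counting alone: the keeper can take at most 1 across per trip to the upper station, so moving all 5 needs at least 5 loaded trips out, with a return between consecutive ones — at least 9 crossings.
The safety rule pushes this higher. Following every safe sequence of crossings, the most of the 5 that can be at the upper station as the cable car arrives there on crossing 9 is 4 — never all 5.
So the move cannot be finished within 9 crossings. (The shortest complete plan takes 11:)
1. Keeper goes to the upper station with sample P.
2. Keeper goes back to the lower station alone.
3. Keeper goes to the upper station with sample J.
4. Keeper goes back to the lower station with sample P.
5. Keeper goes to the upper station with sample H.
6. Keeper goes back to the lower station alone.
7. Keeper goes to the upper station with sample M.
8. Keeper goes back to the lower station alone.
9. Keeper goes to the upper station with sample L.
10. Keeper goes back to the lower station alone.
11. Keeper goes to the upper station with sample P.

No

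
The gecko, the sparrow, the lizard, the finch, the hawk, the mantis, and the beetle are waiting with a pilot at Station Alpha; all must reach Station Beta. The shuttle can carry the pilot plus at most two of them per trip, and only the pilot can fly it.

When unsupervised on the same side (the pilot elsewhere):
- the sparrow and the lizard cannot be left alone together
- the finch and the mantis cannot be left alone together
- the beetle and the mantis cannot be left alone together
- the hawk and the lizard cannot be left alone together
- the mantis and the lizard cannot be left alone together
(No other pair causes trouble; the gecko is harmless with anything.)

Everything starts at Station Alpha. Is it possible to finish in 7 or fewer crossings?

No

Counting alone: the pilot can take at most 2 across per trip to Station Beta, so moving all 7 needs at least 4 loaded trips out, with a return between consecutive ones — at least 7 crossings.
The safety rule pushes this higher. Following every safe sequence of crossings, the most of the 7 that can be at Station Beta as the shuttle arrives there on crossing 7 is 6 — never all 7.
So the move cannot be finished within 7 crossings. (The shortest complete plan takes 9:)
1. Pilot goes to Station Beta with the lizard and the mantis.  [Station Alpha: the beetle, the finch, the gecko, the hawk, the sparrow | Station Beta: the lizard, the mantis]
2. Pilot goes back to Station Alpha with the lizard.  [Station Alpha: the beetle, the finch, the gecko, the hawk, the lizard, the sparrow | Station Beta: the mantis]
3. Pilot goes to Station Beta with the gecko and the lizard.  [Station Alpha: the beetle, the finch, the hawk, the sparrow | Station Beta: the gecko, the lizard, the mantis]
4. Pilot goes back to Station Alpha with the lizard.  [Station Alpha: the beetle, the finch, the hawk, the lizard, the sparrow | Station Beta: the gecko, the mantis]
5. Pilot goes to Station Beta with the hawk and the sparrow.  [Station Alpha: the beetle, the finch, the lizard | Station Beta: the gecko, the hawk, the mantis, the sparrow]
6. Pilot goes back to Station Alpha alone.  [Station Alpha: the beetle, the finch, the lizard | Station Beta: the gecko, the hawk, the mantis, the sparrow]
7. Pilot goes to Station Beta with the beetle and the finch.  [Station Alpha: the lizard | Station Beta: the beetle, the finch, the gecko, the hawk, the mantis, the sparrow]
8. Pilot goes back to Station Alpha with the mantis.  [Station Alpha: the lizard, the mantis | Station Beta: the beetle, the finch, the gecko, the hawk, the sparrow]
9. Pilot goes to Station Beta with the lizard and the mantis.  [Station Alpha: — | Station Beta: the beetle, the finch, the gecko, the hawk, the lizard, the mantis, the sparrow]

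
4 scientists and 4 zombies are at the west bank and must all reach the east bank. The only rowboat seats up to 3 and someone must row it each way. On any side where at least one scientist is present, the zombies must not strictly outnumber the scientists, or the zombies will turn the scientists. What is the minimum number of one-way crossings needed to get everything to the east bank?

9

Counting alone: each trip to the east bank takes at most 3 across and each return brings at least 1 back, so after t trips out (and t−1 returns) at most 3t − (t−1) of the 8 are across; that first reaches 8 at t = 4, so at least 7 crossings are needed.
The safety rule pushes this higher. Following every safe sequence of crossings, the most of the 8 that can be at the east bank as the rowboat arrives there on crossing 7 is 7 — never all 8.
So no plan with fewer than 9 crossings exists, and this one achieves 9:
1. 2 zombies → the east bank.  (the west bank: 4S 2Z; the east bank: 0S 2Z)
2. 1 zombie ← the west bank.  (the west bank: 4S 3Z; the east bank: 0S 1Z)
3. 3 zombies → the east bank.  (the west bank: 4S 0Z; the east bank: 0S 4Z)
4. 1 zombie ← the west bank.  (the west bank: 4S 1Z; the east bank: 0S 3Z)
5. 3 scientists → the east bank.  (the west bank: 1S 1Z; the east bank: 3S 3Z)
6. 1 scientist and 1 zombie ← the west bank.  (the west bank: 2S 2Z; the east bank: 2S 2Z)
7. 2 scientists → the east bank.  (the west bank: 0S 2Z; the east bank: 4S 2Z)
8. 1 zombie ← the west bank.  (the west bank: 0S 3Z; the east bank: 4S 1Z)
9. 3 zombies → the east bank.  (the west bank: 0S 0Z; the east bank: 4S 4Z)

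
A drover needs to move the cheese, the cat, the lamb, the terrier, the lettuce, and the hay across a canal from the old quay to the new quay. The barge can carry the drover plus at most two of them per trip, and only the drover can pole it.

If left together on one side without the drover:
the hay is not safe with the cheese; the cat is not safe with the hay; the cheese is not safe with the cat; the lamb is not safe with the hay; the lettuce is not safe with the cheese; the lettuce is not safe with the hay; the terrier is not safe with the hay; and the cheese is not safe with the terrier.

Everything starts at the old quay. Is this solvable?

No

Following every safe sequence of crossings from the start, the most of the 6 that can be at the new quay as the barge arrives there on crossings 1, 3, 5 is 2, 3, 4 respectively; the best ever achieved is 4 of 6.
From crossing 7 on, no configuration arises that was not already reachable earlier: only 19 distinct safe configurations (who is on which side, and where the barge is) can ever be reached, none of them has everyone across, and every continuation just revisits them. So no valid plan exists.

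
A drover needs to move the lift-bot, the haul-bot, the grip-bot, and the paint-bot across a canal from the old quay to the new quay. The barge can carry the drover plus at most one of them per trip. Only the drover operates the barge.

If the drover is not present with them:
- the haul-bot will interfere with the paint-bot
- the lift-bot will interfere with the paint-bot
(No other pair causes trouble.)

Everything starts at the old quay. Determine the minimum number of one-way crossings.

Counting alone: the drover can take at most 1 across per trip to the new quay, so moving all 4 needs at least 4 loaded trips out, with a return between consecutive ones — at least 7 crossings.
The safety rule pushes this higher. Following every safe sequence of crossings, the most of the 4 that can be at the new quay as the barge arrives there on crossing 7 is 3 — never all 4.
So no plan with fewer than 9 crossings exists, and this one achieves 9:
1. Drover goes to the new quay with the paint-bot.  [the old quay: the grip-bot, the haul-bot, the lift-bot | the new quay: the paint-bot]
2. Drover goes back to the old quay alone.  [the old quay: the grip-bot, the haul-bot, the lift-bot | the new quay: the paint-bot]
3. Drover goes to the new quay with the lift-bot.  [the old quay: the grip-bot, the haul-bot | the new quay: the lift-bot, the paint-bot]
4. Drover goes back to the old quay with the paint-bot.  [the old quay: the grip-bot, the haul-bot, the paint-bot | the new quay: the lift-bot]
5. Drover goes to the new quay with the haul-bot.  [the old quay: the grip-bot, the paint-bot | the new quay: the haul-bot, the lift-bot]
6. Drover goes back to the old quay alone.  [the old quay: the grip-bot, the paint-bot | the new quay: the haul-bot, the lift-bot]
7. Drover goes to the new quay with the grip-bot.  [the old quay: the paint-bot | the new quay: the grip-bot, the haul-bot, the lift-bot]
8. Drover goes back to the old quay alone.  [the old quay: the paint-bot | the new quay: the grip-bot, the haul-bot, the lift-bot]
9. Drover goes to the new quay with the paint-bot.  [the old quay: — | the new quay: the grip-bot, the haul-bot, the lift-bot, the paint-bot]

9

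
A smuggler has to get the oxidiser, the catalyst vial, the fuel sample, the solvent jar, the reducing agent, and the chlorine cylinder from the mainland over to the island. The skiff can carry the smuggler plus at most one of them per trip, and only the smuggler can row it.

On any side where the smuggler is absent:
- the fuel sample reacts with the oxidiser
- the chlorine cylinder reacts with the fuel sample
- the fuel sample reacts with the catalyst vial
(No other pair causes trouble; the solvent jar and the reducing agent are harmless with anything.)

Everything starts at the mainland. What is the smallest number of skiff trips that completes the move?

Following every safe sequence of crossings from the start, the most of the 6 that can be at the island as the skiff arrives there on crossings 1, 3, 5, 7 is 1, 2, 3, 4 respectively; the best ever achieved is 4 of 6.
From crossing 9 on, no configuration arises that was not already reachable earlier: only 36 distinct safe configurations (who is on which side, and where the skiff is) can ever be reached, none of them has everyone across, and every continuation just revisits them. So no valid plan exists.

impossible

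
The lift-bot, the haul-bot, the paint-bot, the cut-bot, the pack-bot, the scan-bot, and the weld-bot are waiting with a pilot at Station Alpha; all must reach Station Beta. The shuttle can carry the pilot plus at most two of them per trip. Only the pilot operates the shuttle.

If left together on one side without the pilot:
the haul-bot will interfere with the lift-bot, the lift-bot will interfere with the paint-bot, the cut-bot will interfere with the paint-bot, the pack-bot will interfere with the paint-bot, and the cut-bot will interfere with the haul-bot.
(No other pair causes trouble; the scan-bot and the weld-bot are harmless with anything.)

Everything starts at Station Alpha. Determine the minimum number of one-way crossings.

Counting alone: the pilot can take at most 2 across per trip to Station Beta, so moving all 7 needs at least 4 loaded trips out, with a return between consecutive ones — at least 7 crossings.
The safety rule pushes this higher. Following every safe sequence of crossings, the most of the 7 that can be at Station Beta as the shuttle arrives there on crossing 7 is 6 — never all 7.
So no plan with fewer than 9 crossings exists, and this one achieves 9:
1. Pilot goes to Station Beta with the haul-bot and the paint-bot.
2. Pilot goes back to Station Alpha alone.
3. Pilot goes to Station Beta with the lift-bot.
4. Pilot goes back to Station Alpha with the haul-bot and the paint-bot.
5. Pilot goes to Station Beta with the cut-bot and the pack-bot.
6. Pilot goes back to Station Alpha alone.
7. Pilot goes to Station Beta with the scan-bot and the weld-bot.
8. Pilot goes back to Station Alpha alone.
9. Pilot goes to Station Beta with the haul-bot and the paint-bot.

9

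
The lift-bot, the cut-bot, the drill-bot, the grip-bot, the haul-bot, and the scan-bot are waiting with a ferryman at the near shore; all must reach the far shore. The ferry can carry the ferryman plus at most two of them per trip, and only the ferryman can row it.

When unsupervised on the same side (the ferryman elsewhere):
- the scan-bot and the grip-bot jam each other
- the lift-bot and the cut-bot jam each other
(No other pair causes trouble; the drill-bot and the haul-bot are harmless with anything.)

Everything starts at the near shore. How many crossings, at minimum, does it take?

5

Counting alone: the ferryman can take at most 2 across per trip to the far shore, so moving all 6 needs at least 3 loaded trips out, with a return between consecutive ones — at least 5 crossings.
The plan below uses exactly 5 crossings, so it is optimal:
1. Ferryman goes to the far shore with the grip-bot and the lift-bot.  [the near shore: the cut-bot, the drill-bot, the haul-bot, the scan-bot | the far shore: the grip-bot, the lift-bot]
2. Ferryman goes back to the near shore alone.  [the near shore: the cut-bot, the drill-bot, the haul-bot, the scan-bot | the far shore: the grip-bot, the lift-bot]
3. Ferryman goes to the far shore with the drill-bot and the haul-bot.  [the near shore: the cut-bot, the scan-bot | the far shore: the drill-bot, the grip-bot, the haul-bot, the lift-bot]
4. Ferryman goes back to the near shore alone.  [the near shore: the cut-bot, the scan-bot | the far shore: the drill-bot, the grip-bot, the haul-bot, the lift-bot]
5. Ferryman goes to the far shore with the cut-bot and the scan-bot.  [the near shore: — | the far shore: the cut-bot, the drill-bot, the grip-bot, the haul-bot, the lift-bot, the scan-bot]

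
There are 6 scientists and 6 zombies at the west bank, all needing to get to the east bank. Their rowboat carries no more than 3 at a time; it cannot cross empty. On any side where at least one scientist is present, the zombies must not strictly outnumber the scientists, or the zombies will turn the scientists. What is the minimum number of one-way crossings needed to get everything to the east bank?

Following every safe sequence of crossings from the start, the most of the 12 that can be at the east bank as the rowboat arrives there on crossings 1, 3, 5 is 3, 5, 6 respectively; the best ever achieved is 6 of 12.
From crossing 7 on, no configuration arises that was not already reachable earlier: only 17 distinct safe configurations (who is on which side, and where the rowboat is) can ever be reached, none of them has everyone across, and every continuation just revisits them. They are: 0 scientists + 0 zombies across (rowboat back at the start); 0 scientists + 1 zombie across (rowboat there); 0 scientists + 1 zombie across (rowboat back at the start); 0 scientists + 2 zombies across (rowboat there); 0 scientists + 2 zombies across (rowboat back at the start); 0 scientists + 3 zombies across (rowboat there); 0 scientists + 3 zombies across (rowboat back at the start); 0 scientists + 4 zombies across (rowboat there); 0 scientists + 4 zombies across (rowboat back at the start); 0 scientists + 5 zombies across (rowboat there); 0 scientists + 5 zombies across (rowboat back at the start); 0 scientists + 6 zombies across (rowboat there); 1 scientist + 1 zombie across (rowboat there); 1 scientist + 1 zombie across (rowboat back at the start); 2 scientists + 2 zombies across (rowboat there); 2 scientists + 2 zombies across (rowboat back at the start); 3 scientists + 3 zombies across (rowboat there). So no valid plan exists.

impossible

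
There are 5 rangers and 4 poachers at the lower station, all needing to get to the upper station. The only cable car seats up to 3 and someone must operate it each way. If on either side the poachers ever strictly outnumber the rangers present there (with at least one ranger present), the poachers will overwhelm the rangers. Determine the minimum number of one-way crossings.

Counting alone: each trip to the upper station takes at most 3 across and each return brings at least 1 back, so after t trips out (and t−1 returns) at most 3t − (t−1) of the 9 are across; that first reaches 9 at t = 4, so at least 7 crossings are needed.
The plan below uses exactly 7 crossings, so it is optimal:
1. 3 poachers → the upper station.  (the lower station: 5R 1P; the upper station: 0R 3P)
2. 1 poacher ← the lower station.  (the lower station: 5R 2P; the upper station: 0R 2P)
3. 3 rangers → the upper station.  (the lower station: 2R 2P; the upper station: 3R 2P)
4. 1 ranger ← the lower station.  (the lower station: 3R 2P; the upper station: 2R 2P)
5. 2 rangers and 1 poacher → the upper station.  (the lower station: 1R 1P; the upper station: 4R 3P)
6. 1 ranger ← the lower station.  (the lower station: 2R 1P; the upper station: 3R 3P)
7. 2 rangers and 1 poacher → the upper station.  (the lower station: 0R 0P; the upper station: 5R 4P)

7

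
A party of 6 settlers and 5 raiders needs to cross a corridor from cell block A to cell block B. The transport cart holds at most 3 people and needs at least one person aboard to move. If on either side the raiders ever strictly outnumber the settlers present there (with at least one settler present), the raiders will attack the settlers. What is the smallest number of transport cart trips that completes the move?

Counting alone: each trip to cell block B takes at most 3 across and each return brings at least 1 back, so after t trips out (and t−1 returns) at most 3t − (t−1) of the 11 are across; that first reaches 11 at t = 5, so at least 9 crossings are needed.
The plan below uses exactly 9 crossings, so it is optimal:
1. 3 raiders → cell block B.  (cell block A: 6S 2R; cell block B: 0S 3R)
2. 1 raider ← cell block A.  (cell block A: 6S 3R; cell block B: 0S 2R)
3. 3 settlers → cell block B.  (cell block A: 3S 3R; cell block B: 3S 2R)
4. 1 settler ← cell block A.  (cell block A: 4S 3R; cell block B: 2S 2R)
5. 2 settlers and 1 raider → cell block B.  (cell block A: 2S 2R; cell block B: 4S 3R)
6. 1 settler ← cell block A.  (cell block A: 3S 2R; cell block B: 3S 3R)
7. 2 settlers and 1 raider → cell block B.  (cell block A: 1S 1R; cell block B: 5S 4R)
8. 1 settler ← cell block A.  (cell block A: 2S 1R; cell block B: 4S 4R)
9. 2 settlers and 1 raider → cell block B.  (cell block A: 0S 0R; cell block B: 6S 5R)

9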